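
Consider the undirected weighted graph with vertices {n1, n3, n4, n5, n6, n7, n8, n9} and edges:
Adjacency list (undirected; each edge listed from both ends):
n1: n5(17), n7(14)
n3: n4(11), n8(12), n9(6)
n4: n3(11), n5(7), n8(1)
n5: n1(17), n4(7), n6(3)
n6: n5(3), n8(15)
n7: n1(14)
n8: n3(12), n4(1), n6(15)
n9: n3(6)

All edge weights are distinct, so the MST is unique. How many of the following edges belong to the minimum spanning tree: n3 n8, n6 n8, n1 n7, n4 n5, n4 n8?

3

Sort edges by weight, then run Kruskal:
n4 n8 (1): add — endpoints in different components.
n5 n6 (3): add — endpoints in different components.
n3 n9 (6): add — endpoints in different components.
n4 n5 (7): add — endpoints in different components.
n3 n4 (11): add — endpoints in different components.
n3 n8 (12): skip — n8 and n3 already connected.
n1 n7 (14): add — endpoints in different components.
n6 n8 (15): skip — n6 and n8 already connected.
n1 n5 (17): add — endpoints in different components.
MST edge set: {n4 n8, n5 n6, n3 n9, n4 n5, n3 n4, n1 n7, n1 n5}.
Of the listed edges, {n1 n7, n4 n5, n4 n8} are in the MST → 3.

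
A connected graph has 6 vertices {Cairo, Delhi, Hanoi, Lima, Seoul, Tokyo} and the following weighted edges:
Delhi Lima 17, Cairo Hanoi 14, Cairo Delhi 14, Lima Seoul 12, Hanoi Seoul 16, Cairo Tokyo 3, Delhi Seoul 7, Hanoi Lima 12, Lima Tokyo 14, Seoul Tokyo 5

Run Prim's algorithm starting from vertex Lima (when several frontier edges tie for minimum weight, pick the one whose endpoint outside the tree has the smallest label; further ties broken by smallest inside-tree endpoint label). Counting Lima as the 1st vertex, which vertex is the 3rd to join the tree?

Seoul

Prim, starting at Lima.
Step 1: frontier [Hanoi Lima 12, Lima Seoul 12, Lima Tokyo 14, Delhi Lima 17] → take Hanoi Lima (12); add Hanoi.
Step 2: frontier [Cairo Hanoi 14, Hanoi Seoul 16, Lima Seoul 12, Lima Tokyo 14, Delhi Lima 17] → take Lima Seoul (12); add Seoul.
Step 3: frontier [Cairo Hanoi 14, Lima Tokyo 14, Delhi Lima 17, Seoul Tokyo 5, Delhi Seoul 7] → take Seoul Tokyo (5); add Tokyo.
Step 4: frontier [Cairo Hanoi 14, Delhi Lima 17, Delhi Seoul 7, Cairo Tokyo 3] → take Cairo Tokyo (3); add Cairo.
Step 5: frontier [Cairo Delhi 14, Delhi Lima 17, Delhi Seoul 7] → take Delhi Seoul (7); add Delhi.
Vertex order: Lima, Hanoi, Seoul, Tokyo, Cairo, Delhi. The 3rd vertex is Seoul.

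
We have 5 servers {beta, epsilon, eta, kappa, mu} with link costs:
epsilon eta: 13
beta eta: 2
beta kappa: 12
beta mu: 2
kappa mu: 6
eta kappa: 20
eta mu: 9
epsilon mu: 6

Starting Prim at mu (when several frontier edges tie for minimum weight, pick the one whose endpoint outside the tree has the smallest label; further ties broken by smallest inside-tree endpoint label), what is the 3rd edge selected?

Prim's algorithm from mu:
Step 1: cheapest edge leaving the tree is beta mu (2); add beta.
Step 2: cheapest edge leaving the tree is beta eta (2); add eta.
Step 3: cheapest edge leaving the tree is epsilon mu (6); add epsilon.
Step 4: cheapest edge leaving the tree is kappa mu (6); add kappa.
The 3rd edge added is epsilon mu.

epsilon-mu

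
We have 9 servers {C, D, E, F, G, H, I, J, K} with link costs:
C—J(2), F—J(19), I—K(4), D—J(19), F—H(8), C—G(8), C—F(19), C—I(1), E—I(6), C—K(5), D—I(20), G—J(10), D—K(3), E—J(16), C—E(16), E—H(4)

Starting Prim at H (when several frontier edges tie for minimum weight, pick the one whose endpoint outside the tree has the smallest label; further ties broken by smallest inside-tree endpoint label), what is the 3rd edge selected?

Prim's algorithm from H:
Step 1: cheapest edge leaving the tree is E—H (4); add E.
Step 2: cheapest edge leaving the tree is E—I (6); add I.
Step 3: cheapest edge leaving the tree is C—I (1); add C.
Step 4: cheapest edge leaving the tree is C—J (2); add J.
Step 5: cheapest edge leaving the tree is I—K (4); add K.
Step 6: cheapest edge leaving the tree is D—K (3); add D.
Step 7: cheapest edge leaving the tree is F—H (8); add F.
Step 8: cheapest edge leaving the tree is C—G (8); add G.
The 3rd edge added is C—I.

C-I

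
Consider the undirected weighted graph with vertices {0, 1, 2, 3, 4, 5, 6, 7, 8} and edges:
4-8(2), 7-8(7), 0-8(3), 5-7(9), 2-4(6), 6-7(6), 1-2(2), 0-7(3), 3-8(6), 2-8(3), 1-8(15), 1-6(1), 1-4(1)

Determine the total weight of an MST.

Kruskal's algorithm — process edges by increasing weight (ties by edge label):
1-4 (1): add — endpoints in different components.
1-6 (1): add — endpoints in different components.
1-2 (2): add — endpoints in different components.
4-8 (2): add — endpoints in different components.
0-7 (3): add — endpoints in different components.
0-8 (3): add — endpoints in different components.
2-8 (3): skip — 2 and 8 already connected.
2-4 (6): skip — 2 and 4 already connected.
3-8 (6): add — endpoints in different components.
6-7 (6): skip — 6 and 7 already connected.
7-8 (7): skip — 7 and 8 already connected.
5-7 (9): add — endpoints in different components.
MST edges: 1-4, 1-6, 1-2, 4-8, 0-7, 0-8, 3-8, 5-7; total weight 1+1+2+2+3+3+6+9 = 27.

27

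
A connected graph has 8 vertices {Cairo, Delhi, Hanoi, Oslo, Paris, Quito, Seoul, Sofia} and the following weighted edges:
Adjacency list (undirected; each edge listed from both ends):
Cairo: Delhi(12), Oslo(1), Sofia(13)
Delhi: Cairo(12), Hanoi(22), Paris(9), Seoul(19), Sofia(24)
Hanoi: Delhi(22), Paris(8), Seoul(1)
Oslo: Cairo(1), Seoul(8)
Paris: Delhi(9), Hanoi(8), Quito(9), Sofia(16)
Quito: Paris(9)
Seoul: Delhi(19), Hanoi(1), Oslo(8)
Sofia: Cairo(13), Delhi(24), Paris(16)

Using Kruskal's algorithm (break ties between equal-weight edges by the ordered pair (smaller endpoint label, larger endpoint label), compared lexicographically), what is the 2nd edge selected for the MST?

Kruskal's algorithm — process edges by increasing weight (ties by edge label):
Cairo–Oslo (1): add — endpoints in different components.
Hanoi–Seoul (1): add — endpoints in different components.
Hanoi–Paris (8): add — endpoints in different components.
Oslo–Seoul (8): add — endpoints in different components.
Delhi–Paris (9): add — endpoints in different components.
Paris–Quito (9): add — endpoints in different components.
Cairo–Delhi (12): skip — Delhi and Cairo already connected.
Cairo–Sofia (13): add — endpoints in different components.
The 2nd edge added is Hanoi–Seoul.

Hanoi-Seoul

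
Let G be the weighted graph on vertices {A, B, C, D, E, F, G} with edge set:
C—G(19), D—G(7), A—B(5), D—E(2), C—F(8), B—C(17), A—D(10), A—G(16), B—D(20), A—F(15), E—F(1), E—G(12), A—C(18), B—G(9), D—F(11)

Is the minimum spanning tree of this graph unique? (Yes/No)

Sort edges by weight, then run Kruskal:
E—F (1): add — endpoints in different components.
D—E (2): add — endpoints in different components.
A—B (5): add — endpoints in different components.
D—G (7): add — endpoints in different components.
C—F (8): add — endpoints in different components.
B—G (9): add — endpoints in different components.
Every non-tree edge has weight strictly greater than the heaviest edge on the tree path between its endpoints, so the MST is unique.

Yes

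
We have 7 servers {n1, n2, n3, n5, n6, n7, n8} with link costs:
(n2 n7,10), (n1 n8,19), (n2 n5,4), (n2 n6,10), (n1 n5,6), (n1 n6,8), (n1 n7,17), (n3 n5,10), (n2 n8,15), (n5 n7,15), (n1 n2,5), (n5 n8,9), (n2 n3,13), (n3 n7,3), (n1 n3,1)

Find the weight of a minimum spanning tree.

30

Prim, starting at n5.
Step 1: cheapest edge leaving the tree is n2 n5 (4); add n2.
Step 2: cheapest edge leaving the tree is n1 n2 (5); add n1.
Step 3: cheapest edge leaving the tree is n1 n3 (1); add n3.
Step 4: cheapest edge leaving the tree is n3 n7 (3); add n7.
Step 5: cheapest edge leaving the tree is n1 n6 (8); add n6.
Step 6: cheapest edge leaving the tree is n5 n8 (9); add n8.
MST edges: n2 n5, n1 n2, n1 n3, n3 n7, n1 n6, n5 n8; total weight 4+5+1+3+8+9 = 30.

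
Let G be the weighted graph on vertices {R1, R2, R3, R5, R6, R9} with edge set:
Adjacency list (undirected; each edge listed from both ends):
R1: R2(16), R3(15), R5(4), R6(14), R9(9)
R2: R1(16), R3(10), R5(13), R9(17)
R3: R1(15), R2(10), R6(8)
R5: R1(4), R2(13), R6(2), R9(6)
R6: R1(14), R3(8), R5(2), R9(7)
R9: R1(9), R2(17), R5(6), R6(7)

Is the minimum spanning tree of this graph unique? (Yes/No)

Kruskal's algorithm — process edges by increasing weight (ties by edge label):
R5–R6 (2): add — endpoints in different components.
R1–R5 (4): add — endpoints in different components.
R5–R9 (6): add — endpoints in different components.
R6–R9 (7): skip — R6 and R9 already connected.
R3–R6 (8): add — endpoints in different components.
R1–R9 (9): skip — R1 and R9 already connected.
R2–R3 (10): add — endpoints in different components.
Every non-tree edge has weight strictly greater than the heaviest edge on the tree path between its endpoints, so the MST is unique.

Yes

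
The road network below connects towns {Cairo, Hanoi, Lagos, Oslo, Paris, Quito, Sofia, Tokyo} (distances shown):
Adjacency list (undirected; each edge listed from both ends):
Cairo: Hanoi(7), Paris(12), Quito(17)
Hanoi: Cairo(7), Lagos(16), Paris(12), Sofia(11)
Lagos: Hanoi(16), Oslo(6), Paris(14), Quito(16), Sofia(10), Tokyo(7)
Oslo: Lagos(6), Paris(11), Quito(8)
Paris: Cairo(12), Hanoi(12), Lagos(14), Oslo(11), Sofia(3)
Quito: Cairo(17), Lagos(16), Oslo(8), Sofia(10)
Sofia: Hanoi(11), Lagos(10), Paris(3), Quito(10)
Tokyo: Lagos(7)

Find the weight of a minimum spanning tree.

52

Kruskal: consider edges lightest-first.
Paris-Sofia (3): add — endpoints in different components.
Lagos-Oslo (6): add — endpoints in different components.
Cairo-Hanoi (7): add — endpoints in different components.
Lagos-Tokyo (7): add — endpoints in different components.
Oslo-Quito (8): add — endpoints in different components.
Lagos-Sofia (10): add — endpoints in different components.
Quito-Sofia (10): skip — Quito and Sofia already connected.
Hanoi-Sofia (11): add — endpoints in different components.
MST edges: Paris-Sofia, Lagos-Oslo, Cairo-Hanoi, Lagos-Tokyo, Oslo-Quito, Lagos-Sofia, Hanoi-Sofia; total weight 3+6+7+7+8+10+11 = 52.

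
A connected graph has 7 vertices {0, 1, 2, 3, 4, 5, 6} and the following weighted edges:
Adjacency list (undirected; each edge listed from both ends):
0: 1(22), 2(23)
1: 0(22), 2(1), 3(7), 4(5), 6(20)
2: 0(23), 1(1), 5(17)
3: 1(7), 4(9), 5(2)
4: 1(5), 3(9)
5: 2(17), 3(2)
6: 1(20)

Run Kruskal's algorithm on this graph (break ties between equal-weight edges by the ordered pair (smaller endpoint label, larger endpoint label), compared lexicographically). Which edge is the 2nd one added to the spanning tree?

Kruskal: consider edges lightest-first.
1 2 (1): add. Components now {0} {1,2} {3} {4} {5} {6}
3 5 (2): add. Components now {0} {1,2} {3,5} {4} {6}
1 4 (5): add. Components now {0} {1,2,4} {3,5} {6}
1 3 (7): add. Components now {0} {1,2,3,4,5} {6}
3 4 (9): skip — 3 and 4 already connected.
2 5 (17): skip — 2 and 5 already connected.
1 6 (20): add. Components now {0} {1,2,3,4,5,6}
0 1 (22): add. Components now {0,1,2,3,4,5,6}
The 2nd edge added is 3 5.

3-5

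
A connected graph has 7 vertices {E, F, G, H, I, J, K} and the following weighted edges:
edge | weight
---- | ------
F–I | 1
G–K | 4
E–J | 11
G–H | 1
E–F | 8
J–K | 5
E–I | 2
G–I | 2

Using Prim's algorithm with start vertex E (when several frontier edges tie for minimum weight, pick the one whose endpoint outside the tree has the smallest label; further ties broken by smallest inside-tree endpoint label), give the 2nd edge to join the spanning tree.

F-I

Prim's algorithm from E:
Step 1: frontier [E–I 2, E–F 8, E–J 11] → take E–I (2); add I.
Step 2: frontier [E–F 8, E–J 11, F–I 1, G–I 2] → take F–I (1); add F.
Step 3: frontier [E–J 11, G–I 2] → take G–I (2); add G.
Step 4: frontier [E–J 11, G–H 1, G–K 4] → take G–H (1); add H.
Step 5: frontier [E–J 11, G–K 4] → take G–K (4); add K.
Step 6: frontier [E–J 11, J–K 5] → take J–K (5); add J.
The 2nd edge added is F–I.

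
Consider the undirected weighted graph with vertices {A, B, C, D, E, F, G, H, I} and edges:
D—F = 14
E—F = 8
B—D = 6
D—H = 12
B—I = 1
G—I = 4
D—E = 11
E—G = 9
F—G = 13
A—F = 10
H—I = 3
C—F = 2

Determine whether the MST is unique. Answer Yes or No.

Kruskal's algorithm — process edges by increasing weight (ties by edge label):
B—I (1): add — endpoints in different components.
C—F (2): add — endpoints in different components.
H—I (3): add — endpoints in different components.
G—I (4): add — endpoints in different components.
B—D (6): add — endpoints in different components.
E—F (8): add — endpoints in different components.
E—G (9): add — endpoints in different components.
A—F (10): add — endpoints in different components.
Every non-tree edge has weight strictly greater than the heaviest edge on the tree path between its endpoints, so the MST is unique.

Yes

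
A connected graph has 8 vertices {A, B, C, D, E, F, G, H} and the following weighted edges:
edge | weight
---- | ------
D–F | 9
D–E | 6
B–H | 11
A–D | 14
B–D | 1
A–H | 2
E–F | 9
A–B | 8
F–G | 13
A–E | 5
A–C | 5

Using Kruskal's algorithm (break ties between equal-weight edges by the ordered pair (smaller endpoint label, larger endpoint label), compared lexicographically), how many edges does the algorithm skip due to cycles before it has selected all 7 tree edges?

3

Kruskal's algorithm — process edges by increasing weight (ties by edge label):
B–D (1): add — endpoints in different components.
A–H (2): add — endpoints in different components.
A–C (5): add — endpoints in different components.
A–E (5): add — endpoints in different components.
D–E (6): add — endpoints in different components.
A–B (8): skip — A and B already connected.
D–F (9): add — endpoints in different components.
E–F (9): skip — E and F already connected.
B–H (11): skip — B and H already connected.
F–G (13): add — endpoints in different components.
Edges rejected before the tree was complete: 3.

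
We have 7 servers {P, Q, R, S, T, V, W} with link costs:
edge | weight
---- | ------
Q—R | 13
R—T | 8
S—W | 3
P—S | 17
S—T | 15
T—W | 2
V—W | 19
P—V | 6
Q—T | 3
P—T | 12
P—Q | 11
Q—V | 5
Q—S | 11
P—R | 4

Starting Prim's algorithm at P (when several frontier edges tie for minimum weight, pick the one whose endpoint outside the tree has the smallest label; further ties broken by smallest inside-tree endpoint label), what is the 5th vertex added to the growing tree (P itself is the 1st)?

T

Grow the tree from P using Prim:
Step 1: frontier [P—R 4, P—V 6, P—Q 11, P—T 12, P—S 17] → take P—R (4); add R.
Step 2: frontier [P—V 6, P—Q 11, P—T 12, P—S 17, R—T 8, Q—R 13] → take P—V (6); add V.
Step 3: frontier [P—Q 11, P—T 12, P—S 17, R—T 8, Q—R 13, Q—V 5, V—W 19] → take Q—V (5); add Q.
Step 4: frontier [P—T 12, P—S 17, Q—T 3, Q—S 11, R—T 8, V—W 19] → take Q—T (3); add T.
Step 5: frontier [P—S 17, Q—S 11, T—W 2, S—T 15, V—W 19] → take T—W (2); add W.
Step 6: frontier [P—S 17, Q—S 11, S—T 15, S—W 3] → take S—W (3); add S.
Vertex order: P, R, V, Q, T, W, S. The 5th vertex is T.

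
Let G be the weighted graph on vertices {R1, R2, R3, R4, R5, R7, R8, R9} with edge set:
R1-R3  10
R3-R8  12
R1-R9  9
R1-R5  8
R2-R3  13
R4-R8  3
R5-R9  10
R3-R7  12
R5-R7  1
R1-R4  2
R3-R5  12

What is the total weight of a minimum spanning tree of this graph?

46

Prim, starting at R7.
Step 1: cheapest edge leaving the tree is R5-R7 (1); add R5.
Step 2: cheapest edge leaving the tree is R1-R5 (8); add R1.
Step 3: cheapest edge leaving the tree is R1-R4 (2); add R4.
Step 4: cheapest edge leaving the tree is R4-R8 (3); add R8.
Step 5: cheapest edge leaving the tree is R1-R9 (9); add R9.
Step 6: cheapest edge leaving the tree is R1-R3 (10); add R3.
Step 7: cheapest edge leaving the tree is R2-R3 (13); add R2.
MST edges: R5-R7, R1-R5, R1-R4, R4-R8, R1-R9, R1-R3, R2-R3; total weight 1+8+2+3+9+10+13 = 46.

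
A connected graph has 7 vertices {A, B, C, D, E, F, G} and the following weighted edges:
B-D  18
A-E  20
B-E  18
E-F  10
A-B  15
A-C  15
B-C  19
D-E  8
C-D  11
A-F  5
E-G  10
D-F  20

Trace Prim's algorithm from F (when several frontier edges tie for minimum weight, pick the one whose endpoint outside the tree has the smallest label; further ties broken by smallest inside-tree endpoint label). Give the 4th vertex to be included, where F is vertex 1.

D

Grow the tree from F using Prim:
Step 1: cheapest edge leaving the tree is A-F (5); add A.
Step 2: cheapest edge leaving the tree is E-F (10); add E.
Step 3: cheapest edge leaving the tree is D-E (8); add D.
Step 4: cheapest edge leaving the tree is E-G (10); add G.
Step 5: cheapest edge leaving the tree is C-D (11); add C.
Step 6: cheapest edge leaving the tree is A-B (15); add B.
Vertex order: F, A, E, D, G, C, B. The 4th vertex is D.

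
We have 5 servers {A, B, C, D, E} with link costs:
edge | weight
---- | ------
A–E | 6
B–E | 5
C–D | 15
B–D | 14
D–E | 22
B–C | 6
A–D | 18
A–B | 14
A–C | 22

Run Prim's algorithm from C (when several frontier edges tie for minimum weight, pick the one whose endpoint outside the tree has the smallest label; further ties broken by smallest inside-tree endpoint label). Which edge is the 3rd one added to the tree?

Prim's algorithm from C:
Step 1: cheapest edge leaving the tree is B–C (6); add B.
Step 2: cheapest edge leaving the tree is B–E (5); add E.
Step 3: cheapest edge leaving the tree is A–E (6); add A.
Step 4: cheapest edge leaving the tree is B–D (14); add D.
The 3rd edge added is A–E.

A-E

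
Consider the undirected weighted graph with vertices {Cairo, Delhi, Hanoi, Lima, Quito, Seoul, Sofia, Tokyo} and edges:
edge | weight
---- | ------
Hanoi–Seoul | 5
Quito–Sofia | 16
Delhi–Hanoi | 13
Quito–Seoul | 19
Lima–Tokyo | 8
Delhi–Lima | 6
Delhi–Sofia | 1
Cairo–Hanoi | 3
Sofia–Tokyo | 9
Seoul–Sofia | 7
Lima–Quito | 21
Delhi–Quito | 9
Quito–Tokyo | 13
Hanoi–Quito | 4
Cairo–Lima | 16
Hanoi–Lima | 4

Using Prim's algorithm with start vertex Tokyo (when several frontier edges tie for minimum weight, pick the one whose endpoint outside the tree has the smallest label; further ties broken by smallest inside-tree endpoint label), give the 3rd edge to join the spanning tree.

Prim's algorithm from Tokyo:
Step 1: cheapest edge leaving the tree is Lima–Tokyo (8); add Lima.
Step 2: cheapest edge leaving the tree is Hanoi–Lima (4); add Hanoi.
Step 3: cheapest edge leaving the tree is Cairo–Hanoi (3); add Cairo.
Step 4: cheapest edge leaving the tree is Hanoi–Quito (4); add Quito.
Step 5: cheapest edge leaving the tree is Hanoi–Seoul (5); add Seoul.
Step 6: cheapest edge leaving the tree is Delhi–Lima (6); add Delhi.
Step 7: cheapest edge leaving the tree is Delhi–Sofia (1); add Sofia.
The 3rd edge added is Cairo–Hanoi.

Cairo-Hanoi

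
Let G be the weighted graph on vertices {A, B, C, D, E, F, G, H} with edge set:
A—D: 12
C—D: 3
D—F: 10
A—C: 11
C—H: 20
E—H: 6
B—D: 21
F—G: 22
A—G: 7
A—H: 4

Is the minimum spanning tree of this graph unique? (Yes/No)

Sort edges by weight, then run Kruskal:
C—D (3): add — endpoints in different components.
A—H (4): add — endpoints in different components.
E—H (6): add — endpoints in different components.
A—G (7): add — endpoints in different components.
D—F (10): add — endpoints in different components.
A—C (11): add — endpoints in different components.
A—D (12): skip — A and D already connected.
C—H (20): skip — C and H already connected.
B—D (21): add — endpoints in different components.
Every non-tree edge has weight strictly greater than the heaviest edge on the tree path between its endpoints, so the MST is unique.

Yes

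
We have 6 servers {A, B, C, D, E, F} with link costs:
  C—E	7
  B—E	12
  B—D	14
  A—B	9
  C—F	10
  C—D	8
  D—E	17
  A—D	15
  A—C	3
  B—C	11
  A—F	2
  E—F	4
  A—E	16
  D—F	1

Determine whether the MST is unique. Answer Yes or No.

Sort edges by weight, then run Kruskal:
D—F (1): add. Components now {A} {B} {C} {D,F} {E}
A—F (2): add. Components now {A,D,F} {B} {C} {E}
A—C (3): add. Components now {A,C,D,F} {B} {E}
E—F (4): add. Components now {A,C,D,E,F} {B}
C—E (7): skip — C and E already connected.
C—D (8): skip — C and D already connected.
A—B (9): add. Components now {A,B,C,D,E,F}
Every non-tree edge has weight strictly greater than the heaviest edge on the tree path between its endpoints, so the MST is unique.

Yes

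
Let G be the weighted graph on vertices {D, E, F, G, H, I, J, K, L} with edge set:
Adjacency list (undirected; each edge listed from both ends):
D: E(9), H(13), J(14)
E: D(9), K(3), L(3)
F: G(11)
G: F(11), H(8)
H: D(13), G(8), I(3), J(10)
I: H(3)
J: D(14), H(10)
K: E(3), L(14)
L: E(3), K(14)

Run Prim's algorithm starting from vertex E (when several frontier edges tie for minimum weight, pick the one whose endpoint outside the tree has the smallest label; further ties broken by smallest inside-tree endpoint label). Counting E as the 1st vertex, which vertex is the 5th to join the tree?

Prim's algorithm from E:
Step 1: cheapest edge leaving the tree is E-K (3); add K.
Step 2: cheapest edge leaving the tree is E-L (3); add L.
Step 3: cheapest edge leaving the tree is D-E (9); add D.
Step 4: cheapest edge leaving the tree is D-H (13); add H.
Step 5: cheapest edge leaving the tree is H-I (3); add I.
Step 6: cheapest edge leaving the tree is G-H (8); add G.
Step 7: cheapest edge leaving the tree is H-J (10); add J.
Step 8: cheapest edge leaving the tree is F-G (11); add F.
Vertex order: E, K, L, D, H, I, G, J, F. The 5th vertex is H.

H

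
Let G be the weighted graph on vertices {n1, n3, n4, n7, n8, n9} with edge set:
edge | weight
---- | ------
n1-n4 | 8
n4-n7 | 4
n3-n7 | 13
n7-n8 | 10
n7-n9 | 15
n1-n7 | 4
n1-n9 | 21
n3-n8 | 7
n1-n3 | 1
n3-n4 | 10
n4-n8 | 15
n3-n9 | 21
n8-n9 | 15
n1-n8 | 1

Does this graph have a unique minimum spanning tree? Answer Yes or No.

No

Sort edges by weight, then run Kruskal:
n1-n3 (1): add. Components now {n8} {n9} {n7} {n1,n3} {n4}
n1-n8 (1): add. Components now {n1,n3,n8} {n9} {n7} {n4}
n1-n7 (4): add. Components now {n1,n3,n7,n8} {n9} {n4}
n4-n7 (4): add. Components now {n1,n3,n4,n7,n8} {n9}
n3-n8 (7): skip — n8 and n3 already connected.
n1-n4 (8): skip — n1 and n4 already connected.
n3-n4 (10): skip — n4 and n3 already connected.
n7-n8 (10): skip — n8 and n7 already connected.
n3-n7 (13): skip — n7 and n3 already connected.
n4-n8 (15): skip — n8 and n4 already connected.
n7-n9 (15): add. Components now {n1,n3,n4,n7,n8,n9}
Non-tree edge n8-n9 has weight 15, equal to the heaviest edge on its tree cycle — swapping gives another MST of the same weight. Not unique.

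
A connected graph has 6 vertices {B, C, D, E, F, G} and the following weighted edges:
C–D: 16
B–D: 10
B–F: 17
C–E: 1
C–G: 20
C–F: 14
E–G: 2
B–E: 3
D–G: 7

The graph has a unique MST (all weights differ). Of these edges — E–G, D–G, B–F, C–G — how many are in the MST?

2

Sort edges by weight, then run Kruskal:
C–E (1): add. Components now {B} {C,E} {D} {F} {G}
E–G (2): add. Components now {B} {C,E,G} {D} {F}
B–E (3): add. Components now {B,C,E,G} {D} {F}
D–G (7): add. Components now {B,C,D,E,G} {F}
B–D (10): skip — B and D already connected.
C–F (14): add. Components now {B,C,D,E,F,G}
MST edge set: {C–E, E–G, B–E, D–G, C–F}.
Of the listed edges, {E–G, D–G} are in the MST → 2.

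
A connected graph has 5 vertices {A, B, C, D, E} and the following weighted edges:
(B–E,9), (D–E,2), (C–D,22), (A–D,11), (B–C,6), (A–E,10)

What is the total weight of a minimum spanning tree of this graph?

27

Kruskal: consider edges lightest-first.
D–E (2): add — endpoints in different components.
B–C (6): add — endpoints in different components.
B–E (9): add — endpoints in different components.
A–E (10): add — endpoints in different components.
MST edges: D–E, B–C, B–E, A–E; total weight 2+6+9+10 = 27.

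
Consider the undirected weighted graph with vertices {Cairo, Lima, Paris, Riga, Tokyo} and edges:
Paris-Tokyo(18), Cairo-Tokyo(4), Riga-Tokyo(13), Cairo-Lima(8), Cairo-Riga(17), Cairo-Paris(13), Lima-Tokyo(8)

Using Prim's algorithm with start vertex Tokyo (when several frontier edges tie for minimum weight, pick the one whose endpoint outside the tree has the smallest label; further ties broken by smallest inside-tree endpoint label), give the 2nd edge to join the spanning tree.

Prim, starting at Tokyo.
Step 1: cheapest edge leaving the tree is Cairo-Tokyo (4); add Cairo.
Step 2: cheapest edge leaving the tree is Cairo-Lima (8); add Lima.
Step 3: cheapest edge leaving the tree is Cairo-Paris (13); add Paris.
Step 4: cheapest edge leaving the tree is Riga-Tokyo (13); add Riga.
The 2nd edge added is Cairo-Lima.

Cairo-Lima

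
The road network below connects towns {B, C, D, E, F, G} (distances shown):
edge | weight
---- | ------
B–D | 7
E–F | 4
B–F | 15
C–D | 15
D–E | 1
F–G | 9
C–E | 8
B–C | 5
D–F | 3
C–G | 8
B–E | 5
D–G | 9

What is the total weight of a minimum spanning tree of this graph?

22

Prim, starting at D.
Step 1: frontier [D–E 1, D–F 3, B–D 7, D–G 9, C–D 15] → take D–E (1); add E.
Step 2: frontier [D–F 3, B–D 7, D–G 9, C–D 15, E–F 4, B–E 5, C–E 8] → take D–F (3); add F.
Step 3: frontier [B–D 7, D–G 9, C–D 15, B–E 5, C–E 8, F–G 9, B–F 15] → take B–E (5); add B.
Step 4: frontier [B–C 5, D–G 9, C–D 15, C–E 8, F–G 9] → take B–C (5); add C.
Step 5: frontier [C–G 8, D–G 9, F–G 9] → take C–G (8); add G.
MST edges: D–E, D–F, B–E, B–C, C–G; total weight 1+3+5+5+8 = 22.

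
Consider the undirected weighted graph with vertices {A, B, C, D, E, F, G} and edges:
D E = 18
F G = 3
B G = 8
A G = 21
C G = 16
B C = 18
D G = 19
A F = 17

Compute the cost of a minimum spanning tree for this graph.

Kruskal's algorithm — process edges by increasing weight (ties by edge label):
F G (3): add. Components now {A} {B} {C} {D} {E} {F,G}
B G (8): add. Components now {A} {B,F,G} {C} {D} {E}
C G (16): add. Components now {A} {B,C,F,G} {D} {E}
A F (17): add. Components now {A,B,C,F,G} {D} {E}
B C (18): skip — B and C already connected.
D E (18): add. Components now {A,B,C,F,G} {D,E}
D G (19): add. Components now {A,B,C,D,E,F,G}
MST edges: F G, B G, C G, A F, D E, D G; total weight 3+8+16+17+18+19 = 81.

81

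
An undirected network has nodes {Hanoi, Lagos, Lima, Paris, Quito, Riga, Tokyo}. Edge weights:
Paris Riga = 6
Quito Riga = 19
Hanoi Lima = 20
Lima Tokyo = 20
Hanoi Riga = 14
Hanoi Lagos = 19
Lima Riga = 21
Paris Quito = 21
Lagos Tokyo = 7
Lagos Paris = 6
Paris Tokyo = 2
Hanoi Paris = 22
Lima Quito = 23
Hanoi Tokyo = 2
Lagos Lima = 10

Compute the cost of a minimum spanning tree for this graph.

Prim's algorithm from Tokyo:
Step 1: cheapest edge leaving the tree is Hanoi Tokyo (2); add Hanoi.
Step 2: cheapest edge leaving the tree is Paris Tokyo (2); add Paris.
Step 3: cheapest edge leaving the tree is Lagos Paris (6); add Lagos.
Step 4: cheapest edge leaving the tree is Paris Riga (6); add Riga.
Step 5: cheapest edge leaving the tree is Lagos Lima (10); add Lima.
Step 6: cheapest edge leaving the tree is Quito Riga (19); add Quito.
MST edges: Hanoi Tokyo, Paris Tokyo, Lagos Paris, Paris Riga, Lagos Lima, Quito Riga; total weight 2+2+6+6+10+19 = 45.

45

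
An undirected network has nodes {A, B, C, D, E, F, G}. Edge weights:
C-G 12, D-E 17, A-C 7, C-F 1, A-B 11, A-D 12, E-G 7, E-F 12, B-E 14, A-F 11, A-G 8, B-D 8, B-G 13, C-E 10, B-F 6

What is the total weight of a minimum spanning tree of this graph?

Prim, starting at G.
Step 1: cheapest edge leaving the tree is E-G (7); add E.
Step 2: cheapest edge leaving the tree is A-G (8); add A.
Step 3: cheapest edge leaving the tree is A-C (7); add C.
Step 4: cheapest edge leaving the tree is C-F (1); add F.
Step 5: cheapest edge leaving the tree is B-F (6); add B.
Step 6: cheapest edge leaving the tree is B-D (8); add D.
MST edges: E-G, A-G, A-C, C-F, B-F, B-D; total weight 7+8+7+1+6+8 = 37.

37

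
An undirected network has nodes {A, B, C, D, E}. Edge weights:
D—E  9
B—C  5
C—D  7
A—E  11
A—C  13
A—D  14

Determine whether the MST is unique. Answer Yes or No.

Yes

Kruskal's algorithm — process edges by increasing weight (ties by edge label):
B—C (5): add. Components now {A} {B,C} {D} {E}
C—D (7): add. Components now {A} {B,C,D} {E}
D—E (9): add. Components now {A} {B,C,D,E}
A—E (11): add. Components now {A,B,C,D,E}
Every non-tree edge has weight strictly greater than the heaviest edge on the tree path between its endpoints, so the MST is unique.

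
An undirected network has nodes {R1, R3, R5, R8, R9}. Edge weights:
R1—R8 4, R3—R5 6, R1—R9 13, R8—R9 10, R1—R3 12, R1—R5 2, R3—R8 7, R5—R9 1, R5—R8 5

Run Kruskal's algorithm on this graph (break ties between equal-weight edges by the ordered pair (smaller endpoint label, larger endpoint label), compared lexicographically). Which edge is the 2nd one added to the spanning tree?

Kruskal's algorithm — process edges by increasing weight (ties by edge label):
R5—R9 (1): add — endpoints in different components.
R1—R5 (2): add — endpoints in different components.
R1—R8 (4): add — endpoints in different components.
R5—R8 (5): skip — R8 and R5 already connected.
R3—R5 (6): add — endpoints in different components.
The 2nd edge added is R1—R5.

R1-R5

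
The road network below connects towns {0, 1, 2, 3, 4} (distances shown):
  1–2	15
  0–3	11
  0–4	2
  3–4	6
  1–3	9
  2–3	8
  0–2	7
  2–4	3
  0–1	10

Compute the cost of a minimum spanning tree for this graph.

Prim's algorithm from 0:
Step 1: cheapest edge leaving the tree is 0–4 (2); add 4.
Step 2: cheapest edge leaving the tree is 2–4 (3); add 2.
Step 3: cheapest edge leaving the tree is 3–4 (6); add 3.
Step 4: cheapest edge leaving the tree is 1–3 (9); add 1.
MST edges: 0–4, 2–4, 3–4, 1–3; total weight 2+3+6+9 = 20.

20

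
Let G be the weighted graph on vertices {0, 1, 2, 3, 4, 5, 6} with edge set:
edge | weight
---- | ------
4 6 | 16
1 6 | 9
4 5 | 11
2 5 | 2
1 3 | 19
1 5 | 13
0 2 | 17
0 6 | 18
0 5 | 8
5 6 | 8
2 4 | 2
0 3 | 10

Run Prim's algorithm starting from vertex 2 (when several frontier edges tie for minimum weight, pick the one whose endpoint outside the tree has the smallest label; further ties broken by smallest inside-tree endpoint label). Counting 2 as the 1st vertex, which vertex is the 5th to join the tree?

Prim's algorithm from 2:
Step 1: frontier [2 4 2, 2 5 2, 0 2 17] → take 2 4 (2); add 4.
Step 2: frontier [2 5 2, 0 2 17, 4 5 11, 4 6 16] → take 2 5 (2); add 5.
Step 3: frontier [0 2 17, 4 6 16, 0 5 8, 5 6 8, 1 5 13] → take 0 5 (8); add 0.
Step 4: frontier [0 3 10, 0 6 18, 4 6 16, 5 6 8, 1 5 13] → take 5 6 (8); add 6.
Step 5: frontier [0 3 10, 1 5 13, 1 6 9] → take 1 6 (9); add 1.
Step 6: frontier [0 3 10, 1 3 19] → take 0 3 (10); add 3.
Vertex order: 2, 4, 5, 0, 6, 1, 3. The 5th vertex is 6.

6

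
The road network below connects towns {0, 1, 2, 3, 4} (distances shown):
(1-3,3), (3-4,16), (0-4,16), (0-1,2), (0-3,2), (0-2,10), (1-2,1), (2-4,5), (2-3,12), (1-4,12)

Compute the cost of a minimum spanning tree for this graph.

10

Kruskal's algorithm — process edges by increasing weight (ties by edge label):
1-2 (1): add — endpoints in different components.
0-1 (2): add — endpoints in different components.
0-3 (2): add — endpoints in different components.
1-3 (3): skip — 1 and 3 already connected.
2-4 (5): add — endpoints in different components.
MST edges: 1-2, 0-1, 0-3, 2-4; total weight 1+2+2+5 = 10.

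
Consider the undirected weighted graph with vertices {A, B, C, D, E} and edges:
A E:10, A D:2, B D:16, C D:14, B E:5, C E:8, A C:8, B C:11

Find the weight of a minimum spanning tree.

23

Sort edges by weight, then run Kruskal:
A D (2): add — endpoints in different components.
B E (5): add — endpoints in different components.
A C (8): add — endpoints in different components.
C E (8): add — endpoints in different components.
MST edges: A D, B E, A C, C E; total weight 2+5+8+8 = 23.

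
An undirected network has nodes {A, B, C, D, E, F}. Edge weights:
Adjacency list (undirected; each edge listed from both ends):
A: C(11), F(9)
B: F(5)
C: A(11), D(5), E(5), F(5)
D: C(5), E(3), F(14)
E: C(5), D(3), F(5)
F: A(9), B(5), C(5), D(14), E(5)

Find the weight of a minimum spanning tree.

27

Prim's algorithm from C:
Step 1: frontier [C D 5, C E 5, C F 5, A C 11] → take C D (5); add D.
Step 2: frontier [C E 5, C F 5, A C 11, D E 3, D F 14] → take D E (3); add E.
Step 3: frontier [C F 5, A C 11, D F 14, E F 5] → take C F (5); add F.
Step 4: frontier [A C 11, B F 5, A F 9] → take B F (5); add B.
Step 5: frontier [A C 11, A F 9] → take A F (9); add A.
MST edges: C D, D E, C F, B F, A F; total weight 5+3+5+5+9 = 27.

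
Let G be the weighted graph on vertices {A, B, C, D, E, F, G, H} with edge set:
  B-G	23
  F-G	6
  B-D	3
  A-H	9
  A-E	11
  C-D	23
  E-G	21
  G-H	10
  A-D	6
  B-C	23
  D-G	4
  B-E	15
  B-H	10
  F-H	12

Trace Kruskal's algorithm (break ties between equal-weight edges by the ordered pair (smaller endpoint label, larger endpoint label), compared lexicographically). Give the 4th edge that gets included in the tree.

Sort edges by weight, then run Kruskal:
B-D (3): add — endpoints in different components.
D-G (4): add — endpoints in different components.
A-D (6): add — endpoints in different components.
F-G (6): add — endpoints in different components.
A-H (9): add — endpoints in different components.
B-H (10): skip — B and H already connected.
G-H (10): skip — G and H already connected.
A-E (11): add — endpoints in different components.
F-H (12): skip — F and H already connected.
B-E (15): skip — B and E already connected.
E-G (21): skip — E and G already connected.
B-C (23): add — endpoints in different components.
The 4th edge added is F-G.

F-G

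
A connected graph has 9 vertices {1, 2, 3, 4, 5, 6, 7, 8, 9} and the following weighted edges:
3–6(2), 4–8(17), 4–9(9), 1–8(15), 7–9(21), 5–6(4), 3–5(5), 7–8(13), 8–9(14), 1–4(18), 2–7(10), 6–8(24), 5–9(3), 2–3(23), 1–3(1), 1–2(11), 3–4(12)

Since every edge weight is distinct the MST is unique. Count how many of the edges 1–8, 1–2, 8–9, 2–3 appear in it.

1

Kruskal: consider edges lightest-first.
1–3 (1): add — endpoints in different components.
3–6 (2): add — endpoints in different components.
5–9 (3): add — endpoints in different components.
5–6 (4): add — endpoints in different components.
3–5 (5): skip — 3 and 5 already connected.
4–9 (9): add — endpoints in different components.
2–7 (10): add — endpoints in different components.
1–2 (11): add — endpoints in different components.
3–4 (12): skip — 3 and 4 already connected.
7–8 (13): add — endpoints in different components.
MST edge set: {1–3, 3–6, 5–9, 5–6, 4–9, 2–7, 1–2, 7–8}.
Of the listed edges, {1–2} are in the MST → 1.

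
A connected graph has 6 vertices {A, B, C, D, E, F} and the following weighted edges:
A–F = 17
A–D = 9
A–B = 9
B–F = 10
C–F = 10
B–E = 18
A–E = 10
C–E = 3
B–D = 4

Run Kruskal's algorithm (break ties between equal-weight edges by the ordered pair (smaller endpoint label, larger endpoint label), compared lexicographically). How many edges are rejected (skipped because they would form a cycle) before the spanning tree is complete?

1

Sort edges by weight, then run Kruskal:
C–E (3): add. Components now {A} {B} {C,E} {D} {F}
B–D (4): add. Components now {A} {B,D} {C,E} {F}
A–B (9): add. Components now {A,B,D} {C,E} {F}
A–D (9): skip — A and D already connected.
A–E (10): add. Components now {A,B,C,D,E} {F}
B–F (10): add. Components now {A,B,C,D,E,F}
Edges rejected before the tree was complete: 1.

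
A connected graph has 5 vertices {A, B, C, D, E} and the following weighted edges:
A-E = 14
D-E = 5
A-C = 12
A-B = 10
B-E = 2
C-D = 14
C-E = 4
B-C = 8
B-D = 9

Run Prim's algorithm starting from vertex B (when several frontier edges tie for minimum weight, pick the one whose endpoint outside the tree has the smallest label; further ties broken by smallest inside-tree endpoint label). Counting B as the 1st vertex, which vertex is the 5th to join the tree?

Prim's algorithm from B:
Step 1: frontier [B-E 2, B-C 8, B-D 9, A-B 10] → take B-E (2); add E.
Step 2: frontier [B-C 8, B-D 9, A-B 10, C-E 4, D-E 5, A-E 14] → take C-E (4); add C.
Step 3: frontier [B-D 9, A-B 10, A-C 12, C-D 14, D-E 5, A-E 14] → take D-E (5); add D.
Step 4: frontier [A-B 10, A-C 12, A-E 14] → take A-B (10); add A.
Vertex order: B, E, C, D, A. The 5th vertex is A.

A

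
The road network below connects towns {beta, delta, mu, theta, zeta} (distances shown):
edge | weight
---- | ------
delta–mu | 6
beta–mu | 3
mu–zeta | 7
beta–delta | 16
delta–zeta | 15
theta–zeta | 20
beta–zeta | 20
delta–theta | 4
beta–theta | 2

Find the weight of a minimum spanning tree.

Prim, starting at beta.
Step 1: frontier [beta–theta 2, beta–mu 3, beta–delta 16, beta–zeta 20] → take beta–theta (2); add theta.
Step 2: frontier [beta–mu 3, beta–delta 16, beta–zeta 20, delta–theta 4, theta–zeta 20] → take beta–mu (3); add mu.
Step 3: frontier [beta–delta 16, beta–zeta 20, delta–mu 6, mu–zeta 7, delta–theta 4, theta–zeta 20] → take delta–theta (4); add delta.
Step 4: frontier [beta–zeta 20, delta–zeta 15, mu–zeta 7, theta–zeta 20] → take mu–zeta (7); add zeta.
MST edges: beta–theta, beta–mu, delta–theta, mu–zeta; total weight 2+3+4+7 = 16.

16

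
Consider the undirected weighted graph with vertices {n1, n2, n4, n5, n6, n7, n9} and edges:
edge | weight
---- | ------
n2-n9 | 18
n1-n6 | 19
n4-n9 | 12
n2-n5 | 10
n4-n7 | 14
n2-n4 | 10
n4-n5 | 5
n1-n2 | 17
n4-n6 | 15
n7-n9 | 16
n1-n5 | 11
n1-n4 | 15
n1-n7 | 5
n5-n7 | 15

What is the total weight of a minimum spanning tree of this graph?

58

Kruskal's algorithm — process edges by increasing weight (ties by edge label):
n1-n7 (5): add. Components now {n9} {n2} {n1,n7} {n5} {n6} {n4}
n4-n5 (5): add. Components now {n9} {n2} {n1,n7} {n4,n5} {n6}
n2-n4 (10): add. Components now {n9} {n2,n4,n5} {n1,n7} {n6}
n2-n5 (10): skip — n2 and n5 already connected.
n1-n5 (11): add. Components now {n9} {n1,n2,n4,n5,n7} {n6}
n4-n9 (12): add. Components now {n1,n2,n4,n5,n7,n9} {n6}
n4-n7 (14): skip — n7 and n4 already connected.
n1-n4 (15): skip — n1 and n4 already connected.
n4-n6 (15): add. Components now {n1,n2,n4,n5,n6,n7,n9}
MST edges: n1-n7, n4-n5, n2-n4, n1-n5, n4-n9, n4-n6; total weight 5+5+10+11+12+15 = 58.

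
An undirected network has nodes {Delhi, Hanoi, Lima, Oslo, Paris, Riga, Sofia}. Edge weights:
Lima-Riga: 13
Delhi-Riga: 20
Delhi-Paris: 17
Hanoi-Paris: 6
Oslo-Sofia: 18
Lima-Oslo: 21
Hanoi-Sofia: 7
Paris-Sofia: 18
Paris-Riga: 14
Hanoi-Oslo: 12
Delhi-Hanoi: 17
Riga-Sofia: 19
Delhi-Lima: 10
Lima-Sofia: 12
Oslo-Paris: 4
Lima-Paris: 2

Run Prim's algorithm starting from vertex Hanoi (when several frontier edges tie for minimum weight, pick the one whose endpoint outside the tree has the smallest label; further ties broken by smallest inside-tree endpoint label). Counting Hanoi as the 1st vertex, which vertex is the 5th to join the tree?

Grow the tree from Hanoi using Prim:
Step 1: cheapest edge leaving the tree is Hanoi-Paris (6); add Paris.
Step 2: cheapest edge leaving the tree is Lima-Paris (2); add Lima.
Step 3: cheapest edge leaving the tree is Oslo-Paris (4); add Oslo.
Step 4: cheapest edge leaving the tree is Hanoi-Sofia (7); add Sofia.
Step 5: cheapest edge leaving the tree is Delhi-Lima (10); add Delhi.
Step 6: cheapest edge leaving the tree is Lima-Riga (13); add Riga.
Vertex order: Hanoi, Paris, Lima, Oslo, Sofia, Delhi, Riga. The 5th vertex is Sofia.

Sofia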